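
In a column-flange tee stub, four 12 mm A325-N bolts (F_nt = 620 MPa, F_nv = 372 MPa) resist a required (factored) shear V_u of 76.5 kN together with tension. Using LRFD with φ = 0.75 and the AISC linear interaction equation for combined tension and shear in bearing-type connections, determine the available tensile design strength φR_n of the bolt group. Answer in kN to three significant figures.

146 kN

A_b = π·12²/4 = 113.1 mm²; f_rv = 76.5 × 1000 / (4 × 113.1) = 169.1 MPa.
F'_nt = 1.3 F_nt − (F_nt / φF_nv) f_rv = 1.3·620 − (620/(0.75·372))·169.1 = 430.2 MPa, capped at F_nt → F'_nt = 430.2 MPa.
R_n = F'_nt · A_b · n = 430.2 × 113.1 × 4 / 1000 = 194.6 kN.
Design strength φR_n = 0.75 × 194.6 = 146 kN.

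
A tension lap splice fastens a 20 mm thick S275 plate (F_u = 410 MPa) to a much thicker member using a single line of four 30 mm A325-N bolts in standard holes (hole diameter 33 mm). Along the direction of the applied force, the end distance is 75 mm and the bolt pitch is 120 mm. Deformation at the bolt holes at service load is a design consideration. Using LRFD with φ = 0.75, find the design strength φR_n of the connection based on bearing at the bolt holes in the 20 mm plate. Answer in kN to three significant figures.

1760 kN

Per bolt r_n = 1.2 l_c t F_u ≤ 2.4 d t F_u; upper limit = 2.4 × 30 × 20 × 410 / 1000 = 590.4 kN.
Edge bolt: l_c = 75 − 33/2 = 58.5 mm → 1.2 × 58.5 × 20 × 410 / 1000 = 575.6 → r_n = 575.6 kN.
Interior bolts: l_c = 120 − 33 = 87 mm → 1.2 × 87 × 20 × 410 / 1000 = 856.1 → r_n = 590.4 kN.
R_n = 1 × 575.6 + 3 × 590.4 = 2347 kN.
Design strength φR_n = 0.75 × 2347 = 1760 kN.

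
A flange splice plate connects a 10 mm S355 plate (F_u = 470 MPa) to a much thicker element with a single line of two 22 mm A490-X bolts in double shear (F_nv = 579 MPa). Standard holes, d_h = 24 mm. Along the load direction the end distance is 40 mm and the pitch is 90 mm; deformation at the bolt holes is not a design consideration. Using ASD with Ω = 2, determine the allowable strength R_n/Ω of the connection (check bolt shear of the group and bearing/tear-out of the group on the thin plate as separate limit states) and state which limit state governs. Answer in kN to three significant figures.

Bolt shear: A_b = π·22²/4 = 380.1 mm²; R_n = 579 × 380.1 × 2 × 2 / 1000 = 880.4 kN → 880.4 / 2 = 440 kN.
Bearing (1.5 l_c t F_u ≤ 3.0 d t F_u): upper limit = 3.0·22·10·470 / 1000 = 310.2 kN.
  Edge l_c = 40 − 24/2 = 28 → r_n = 197.4 kN; interior l_c = 90 − 24 = 66 → r_n = 310.2 kN.
  R_n,bearing = 1·197.4 + 1·310.2 = 507.6 kN → 507.6 / 2 = 254 kN.
Bearing governs: 254 kN.

254 kN (bearing governs)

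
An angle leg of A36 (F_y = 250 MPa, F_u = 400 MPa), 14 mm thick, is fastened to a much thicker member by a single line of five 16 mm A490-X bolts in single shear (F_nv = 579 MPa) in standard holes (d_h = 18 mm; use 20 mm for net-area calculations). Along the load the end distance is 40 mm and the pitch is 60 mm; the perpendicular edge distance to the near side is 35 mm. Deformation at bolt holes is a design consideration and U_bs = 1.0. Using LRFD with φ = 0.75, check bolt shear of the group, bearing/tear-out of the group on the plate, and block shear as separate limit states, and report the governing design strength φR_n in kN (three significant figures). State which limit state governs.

Bolt shear: A_b = π·16²/4 = 201.1 mm²; R_n = 579 × 201.1 × 5 × 1 / 1000 = 582.1 kN → 0.75 × 582.1 = 437 kN.
Bearing: edge l_c = 31, r_n = 208.3 kN; interior l_c = 42, r_n = 215 kN; R_n = 208.3 + 4·215 = 1068 kN → 801 kN.
Block shear: A_gv = 3920, A_nv = 2660, A_nt = 350 mm²; R_n = min(0.6F_uA_nv, 0.6F_yA_gv) + U_bs·F_u·A_nt = 728 kN → 546 kN.
Bolt shear governs: 437 kN.

437 kN (bolt shear governs)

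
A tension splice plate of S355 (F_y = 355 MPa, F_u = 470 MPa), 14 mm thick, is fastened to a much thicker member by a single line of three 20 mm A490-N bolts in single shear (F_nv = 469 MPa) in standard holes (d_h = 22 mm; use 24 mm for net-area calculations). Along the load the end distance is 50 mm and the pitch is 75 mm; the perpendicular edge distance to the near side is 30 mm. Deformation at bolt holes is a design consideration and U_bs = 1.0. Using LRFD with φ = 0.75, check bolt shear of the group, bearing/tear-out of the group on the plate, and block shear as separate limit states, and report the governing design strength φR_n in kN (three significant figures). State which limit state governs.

332 kN (bolt shear governs)

Bolt shear: A_b = π·20²/4 = 314.2 mm²; R_n = 469 × 314.2 × 3 × 1 / 1000 = 442 kN → 0.75 × 442 = 332 kN.
Bearing: edge l_c = 39, r_n = 307.9 kN; interior l_c = 53, r_n = 315.8 kN; R_n = 307.9 + 2·315.8 = 939.6 kN → 705 kN.
Block shear: A_gv = 2800, A_nv = 1960, A_nt = 252 mm²; R_n = min(0.6F_uA_nv, 0.6F_yA_gv) + U_bs·F_u·A_nt = 671.2 kN → 503 kN.
Bolt shear governs: 332 kN.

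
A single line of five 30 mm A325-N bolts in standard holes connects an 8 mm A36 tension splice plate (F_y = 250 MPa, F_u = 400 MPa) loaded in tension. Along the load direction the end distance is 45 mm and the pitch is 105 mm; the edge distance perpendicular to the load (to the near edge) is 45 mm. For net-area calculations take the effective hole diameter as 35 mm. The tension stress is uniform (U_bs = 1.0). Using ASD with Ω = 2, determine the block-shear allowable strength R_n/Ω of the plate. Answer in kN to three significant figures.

323 kN

Shear plane L_v = 45 + 4·105 = 465 mm; A_gv = 465 × 8 = 3720 mm².
A_nv = (465 − 4.5·35) × 8 = 2460 mm².
A_nt = (45 − 0.5·35) × 8 = 220 mm².
0.6 F_u A_nv = 590.4 kN; 0.6 F_y A_gv = 558 kN → shear yielding governs the shear term.
R_n = 558 + 1.0 × 400 × 220 / 1000 = 646 kN.
Allowable strength R_n/Ω = 646 / 2 = 323 kN.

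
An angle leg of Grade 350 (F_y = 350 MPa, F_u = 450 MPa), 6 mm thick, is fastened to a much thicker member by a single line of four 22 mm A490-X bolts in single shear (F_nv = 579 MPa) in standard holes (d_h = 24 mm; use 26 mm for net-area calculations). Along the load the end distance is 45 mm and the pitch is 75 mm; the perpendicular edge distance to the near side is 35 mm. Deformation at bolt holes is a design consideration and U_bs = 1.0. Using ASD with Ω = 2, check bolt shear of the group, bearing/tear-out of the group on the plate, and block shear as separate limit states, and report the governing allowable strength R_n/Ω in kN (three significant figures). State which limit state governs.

175 kN (block shear governs)

Bolt shear: A_b = π·22²/4 = 380.1 mm²; R_n = 579 × 380.1 × 4 × 1 / 1000 = 880.4 kN → 880.4 / 2 = 440 kN.
Bearing: edge l_c = 33, r_n = 106.9 kN; interior l_c = 51, r_n = 142.6 kN; R_n = 106.9 + 3·142.6 = 534.6 kN → 267 kN.
Block shear: A_gv = 1620, A_nv = 1074, A_nt = 132 mm²; R_n = min(0.6F_uA_nv, 0.6F_yA_gv) + U_bs·F_u·A_nt = 349.4 kN → 175 kN.
Block shear governs: 175 kN.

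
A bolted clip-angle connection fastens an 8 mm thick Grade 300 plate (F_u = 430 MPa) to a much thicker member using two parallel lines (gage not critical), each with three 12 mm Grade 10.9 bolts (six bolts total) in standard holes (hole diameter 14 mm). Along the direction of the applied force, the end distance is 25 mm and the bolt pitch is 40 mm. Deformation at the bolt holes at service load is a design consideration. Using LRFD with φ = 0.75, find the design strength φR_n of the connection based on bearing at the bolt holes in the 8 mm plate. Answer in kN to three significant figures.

Per bolt r_n = 1.2 l_c t F_u ≤ 2.4 d t F_u; upper limit = 2.4 × 12 × 8 × 430 / 1000 = 99.07 kN.
Edge bolt: l_c = 25 − 14/2 = 18 mm → 1.2 × 18 × 8 × 430 / 1000 = 74.3 → r_n = 74.3 kN.
Interior bolts: l_c = 40 − 14 = 26 mm → 1.2 × 26 × 8 × 430 / 1000 = 107.3 → r_n = 99.07 kN.
R_n = 2 × 74.3 + 4 × 99.07 = 544.9 kN.
Design strength φR_n = 0.75 × 544.9 = 409 kN.

409 kN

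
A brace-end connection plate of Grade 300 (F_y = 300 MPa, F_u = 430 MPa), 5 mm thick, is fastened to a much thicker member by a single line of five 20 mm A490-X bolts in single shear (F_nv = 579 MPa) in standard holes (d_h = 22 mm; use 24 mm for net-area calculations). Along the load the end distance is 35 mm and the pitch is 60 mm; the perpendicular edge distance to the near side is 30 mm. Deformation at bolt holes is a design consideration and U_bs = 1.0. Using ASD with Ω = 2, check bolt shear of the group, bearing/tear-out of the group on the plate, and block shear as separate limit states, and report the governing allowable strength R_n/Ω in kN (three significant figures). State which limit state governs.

Bolt shear: A_b = π·20²/4 = 314.2 mm²; R_n = 579 × 314.2 × 5 × 1 / 1000 = 909.5 kN → 909.5 / 2 = 455 kN.
Bearing: edge l_c = 24, r_n = 61.92 kN; interior l_c = 38, r_n = 98.04 kN; R_n = 61.92 + 4·98.04 = 454.1 kN → 227 kN.
Block shear: A_gv = 1375, A_nv = 835, A_nt = 90 mm²; R_n = min(0.6F_uA_nv, 0.6F_yA_gv) + U_bs·F_u·A_nt = 254.1 kN → 127 kN.
Block shear governs: 127 kN.

127 kN (block shear governs)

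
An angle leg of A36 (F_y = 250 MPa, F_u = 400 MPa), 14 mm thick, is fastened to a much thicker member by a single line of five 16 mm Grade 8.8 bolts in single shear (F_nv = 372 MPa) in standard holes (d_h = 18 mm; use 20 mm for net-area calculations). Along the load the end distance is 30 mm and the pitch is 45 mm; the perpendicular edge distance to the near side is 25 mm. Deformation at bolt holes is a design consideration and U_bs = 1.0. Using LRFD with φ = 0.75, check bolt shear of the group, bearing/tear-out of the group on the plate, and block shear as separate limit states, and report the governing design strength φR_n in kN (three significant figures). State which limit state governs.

Bolt shear: A_b = π·16²/4 = 201.1 mm²; R_n = 372 × 201.1 × 5 × 1 / 1000 = 374 kN → 0.75 × 374 = 280 kN.
Bearing: edge l_c = 21, r_n = 141.1 kN; interior l_c = 27, r_n = 181.4 kN; R_n = 141.1 + 4·181.4 = 866.9 kN → 650 kN.
Block shear: A_gv = 2940, A_nv = 1680, A_nt = 210 mm²; R_n = min(0.6F_uA_nv, 0.6F_yA_gv) + U_bs·F_u·A_nt = 487.2 kN → 365 kN.
Bolt shear governs: 280 kN.

280 kN (bolt shear governs)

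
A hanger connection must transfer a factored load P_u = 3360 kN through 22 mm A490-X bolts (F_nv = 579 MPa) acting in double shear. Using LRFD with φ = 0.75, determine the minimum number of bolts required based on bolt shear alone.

11 bolts

A_b = π·22²/4 = 380.1 mm².
Per-bolt design strength φR_n = 0.75 × 579 × 380.1 × 2 / 1000 = 330.1 kN.
n ≥ 3360 / 330.1 = 10.18 → use 11 bolts.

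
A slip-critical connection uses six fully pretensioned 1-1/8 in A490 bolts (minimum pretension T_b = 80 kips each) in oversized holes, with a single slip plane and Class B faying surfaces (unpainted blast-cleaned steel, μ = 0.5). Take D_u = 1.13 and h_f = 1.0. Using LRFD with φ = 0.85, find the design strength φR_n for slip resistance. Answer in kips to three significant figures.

R_n = μ · D_u · h_f · T_b · n_s · n_b = 0.5 × 1.13 × 1.0 × 80 × 1 × 6 = 271.2 kips.
Design strength φR_n = 0.85 × 271.2 = 231 kips.

231 kips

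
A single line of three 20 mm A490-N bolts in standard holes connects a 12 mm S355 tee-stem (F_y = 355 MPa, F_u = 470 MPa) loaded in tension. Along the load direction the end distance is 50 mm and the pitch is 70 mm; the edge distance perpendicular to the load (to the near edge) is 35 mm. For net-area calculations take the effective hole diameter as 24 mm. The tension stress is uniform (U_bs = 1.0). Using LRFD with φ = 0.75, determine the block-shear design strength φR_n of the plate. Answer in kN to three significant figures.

Shear plane L_v = 50 + 2·70 = 190 mm; A_gv = 190 × 12 = 2280 mm².
A_nv = (190 − 2.5·24) × 12 = 1560 mm².
A_nt = (35 − 0.5·24) × 12 = 276 mm².
0.6 F_u A_nv = 439.9 kN; 0.6 F_y A_gv = 485.6 kN → shear rupture governs the shear term.
R_n = 439.9 + 1.0 × 470 × 276 / 1000 = 569.6 kN.
Design strength φR_n = 0.75 × 569.6 = 427 kN.

427 kN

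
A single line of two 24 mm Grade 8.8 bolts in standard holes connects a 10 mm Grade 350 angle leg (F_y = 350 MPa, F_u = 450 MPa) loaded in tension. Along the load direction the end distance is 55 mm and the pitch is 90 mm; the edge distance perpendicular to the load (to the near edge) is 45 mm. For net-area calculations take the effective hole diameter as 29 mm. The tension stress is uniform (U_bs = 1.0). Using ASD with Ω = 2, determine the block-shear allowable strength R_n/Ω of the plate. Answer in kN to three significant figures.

Shear plane L_v = 55 + 1·90 = 145 mm; A_gv = 145 × 10 = 1450 mm².
A_nv = (145 − 1.5·29) × 10 = 1015 mm².
A_nt = (45 − 0.5·29) × 10 = 305 mm².
0.6 F_u A_nv = 274.1 kN; 0.6 F_y A_gv = 304.5 kN → shear rupture governs the shear term.
R_n = 274.1 + 1.0 × 450 × 305 / 1000 = 411.3 kN.
Allowable strength R_n/Ω = 411.3 / 2 = 206 kN.

206 kN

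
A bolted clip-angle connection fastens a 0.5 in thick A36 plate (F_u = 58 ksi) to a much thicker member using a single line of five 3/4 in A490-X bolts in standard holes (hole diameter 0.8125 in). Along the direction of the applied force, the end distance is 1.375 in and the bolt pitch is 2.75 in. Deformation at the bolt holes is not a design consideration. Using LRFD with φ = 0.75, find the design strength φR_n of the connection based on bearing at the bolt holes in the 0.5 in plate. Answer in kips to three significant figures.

Per bolt r_n = 1.5 l_c t F_u ≤ 3.0 d t F_u; upper limit = 3.0 × 0.75 × 0.5 × 58 = 65.25 kips.
Edge bolt: l_c = 1.375 − 0.8125/2 = 0.9688 in → 1.5 × 0.9688 × 0.5 × 58 = 42.14 → r_n = 42.14 kips.
Interior bolts: l_c = 2.75 − 0.8125 = 1.938 in → 1.5 × 1.938 × 0.5 × 58 = 84.28 → r_n = 65.25 kips.
R_n = 1 × 42.14 + 4 × 65.25 = 303.1 kips.
Design strength φR_n = 0.75 × 303.1 = 227 kips.

227 kips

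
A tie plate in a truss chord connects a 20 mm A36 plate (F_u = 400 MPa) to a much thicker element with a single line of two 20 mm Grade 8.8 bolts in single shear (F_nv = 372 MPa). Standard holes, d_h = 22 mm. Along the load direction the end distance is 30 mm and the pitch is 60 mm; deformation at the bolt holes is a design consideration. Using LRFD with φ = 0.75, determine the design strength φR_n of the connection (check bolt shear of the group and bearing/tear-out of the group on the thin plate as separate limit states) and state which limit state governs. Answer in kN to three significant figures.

175 kN (bolt shear governs)

Bolt shear: A_b = π·20²/4 = 314.2 mm²; R_n = 372 × 314.2 × 2 × 1 / 1000 = 233.7 kN → 0.75 × 233.7 = 175 kN.
Bearing (1.2 l_c t F_u ≤ 2.4 d t F_u): upper limit = 2.4·20·20·400 / 1000 = 384 kN.
  Edge l_c = 30 − 22/2 = 19 → r_n = 182.4 kN; interior l_c = 60 − 22 = 38 → r_n = 364.8 kN.
  R_n,bearing = 1·182.4 + 1·364.8 = 547.2 kN → 0.75 × 547.2 = 410 kN.
Bolt shear governs: 175 kN.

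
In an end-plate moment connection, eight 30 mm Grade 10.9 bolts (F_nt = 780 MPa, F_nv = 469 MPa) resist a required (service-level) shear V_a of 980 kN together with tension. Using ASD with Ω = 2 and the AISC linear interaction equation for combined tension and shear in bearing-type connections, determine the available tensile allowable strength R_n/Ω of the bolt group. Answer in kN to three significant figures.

1240 kN

A_b = π·30²/4 = 706.9 mm²; f_rv = 980 × 1000 / (8 × 706.9) = 173.3 MPa.
F'_nt = 1.3 F_nt − (Ω F_nt / F_nv) f_rv = 1.3·780 − (2·780/469)·173.3 = 437.6 MPa, capped at F_nt → F'_nt = 437.6 MPa.
R_n = F'_nt · A_b · n = 437.6 × 706.9 × 8 / 1000 = 2474 kN.
Allowable strength R_n/Ω = 2474 / 2 = 1240 kN.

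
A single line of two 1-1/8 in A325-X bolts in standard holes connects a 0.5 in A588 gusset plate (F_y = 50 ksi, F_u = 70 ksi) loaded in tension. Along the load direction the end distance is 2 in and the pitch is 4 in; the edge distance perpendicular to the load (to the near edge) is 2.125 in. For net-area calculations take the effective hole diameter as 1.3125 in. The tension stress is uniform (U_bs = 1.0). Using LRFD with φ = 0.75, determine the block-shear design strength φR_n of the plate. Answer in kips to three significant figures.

Shear plane L_v = 2 + 1·4 = 6 in; A_gv = 6 × 0.5 = 3 in².
A_nv = (6 − 1.5·1.3125) × 0.5 = 2.016 in².
A_nt = (2.125 − 0.5·1.3125) × 0.5 = 0.7344 in².
0.6 F_u A_nv = 84.66 kips; 0.6 F_y A_gv = 90 kips → shear rupture governs the shear term.
R_n = 84.66 + 1.0 × 70 × 0.7344 = 136.1 kips.
Design strength φR_n = 0.75 × 136.1 = 102 kips.

102 kips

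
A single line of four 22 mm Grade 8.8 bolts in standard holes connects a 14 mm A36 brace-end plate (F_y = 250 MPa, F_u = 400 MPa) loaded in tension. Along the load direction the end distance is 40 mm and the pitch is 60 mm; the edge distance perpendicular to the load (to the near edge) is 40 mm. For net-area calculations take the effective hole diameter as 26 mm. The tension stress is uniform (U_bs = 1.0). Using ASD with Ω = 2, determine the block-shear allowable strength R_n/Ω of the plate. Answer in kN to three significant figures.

Shear plane L_v = 40 + 3·60 = 220 mm; A_gv = 220 × 14 = 3080 mm².
A_nv = (220 − 3.5·26) × 14 = 1806 mm².
A_nt = (40 − 0.5·26) × 14 = 378 mm².
0.6 F_u A_nv = 433.4 kN; 0.6 F_y A_gv = 462 kN → shear rupture governs the shear term.
R_n = 433.4 + 1.0 × 400 × 378 / 1000 = 584.6 kN.
Allowable strength R_n/Ω = 584.6 / 2 = 292 kN.

292 kN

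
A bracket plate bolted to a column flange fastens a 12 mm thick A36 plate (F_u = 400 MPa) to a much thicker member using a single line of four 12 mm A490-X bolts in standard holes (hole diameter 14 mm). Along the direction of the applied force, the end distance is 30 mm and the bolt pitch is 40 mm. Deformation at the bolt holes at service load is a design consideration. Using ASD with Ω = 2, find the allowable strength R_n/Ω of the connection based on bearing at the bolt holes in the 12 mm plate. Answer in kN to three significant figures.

Per bolt r_n = 1.2 l_c t F_u ≤ 2.4 d t F_u; upper limit = 2.4 × 12 × 12 × 400 / 1000 = 138.2 kN.
Edge bolt: l_c = 30 − 14/2 = 23 mm → 1.2 × 23 × 12 × 400 / 1000 = 132.5 → r_n = 132.5 kN.
Interior bolts: l_c = 40 − 14 = 26 mm → 1.2 × 26 × 12 × 400 / 1000 = 149.8 → r_n = 138.2 kN.
R_n = 1 × 132.5 + 3 × 138.2 = 547.2 kN.
Allowable strength R_n/Ω = 547.2 / 2 = 274 kN.

274 kN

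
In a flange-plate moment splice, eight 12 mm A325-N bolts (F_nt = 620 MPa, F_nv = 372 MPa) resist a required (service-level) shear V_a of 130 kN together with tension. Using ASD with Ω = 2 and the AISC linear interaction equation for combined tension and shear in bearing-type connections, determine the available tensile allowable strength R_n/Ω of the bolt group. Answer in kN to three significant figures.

148 kN

A_b = π·12²/4 = 113.1 mm²; f_rv = 130 × 1000 / (8 × 113.1) = 143.7 MPa.
F'_nt = 1.3 F_nt − (Ω F_nt / F_nv) f_rv = 1.3·620 − (2·620/372)·143.7 = 327.1 MPa, capped at F_nt → F'_nt = 327.1 MPa.
R_n = F'_nt · A_b · n = 327.1 × 113.1 × 8 / 1000 = 295.9 kN.
Allowable strength R_n/Ω = 295.9 / 2 = 148 kN.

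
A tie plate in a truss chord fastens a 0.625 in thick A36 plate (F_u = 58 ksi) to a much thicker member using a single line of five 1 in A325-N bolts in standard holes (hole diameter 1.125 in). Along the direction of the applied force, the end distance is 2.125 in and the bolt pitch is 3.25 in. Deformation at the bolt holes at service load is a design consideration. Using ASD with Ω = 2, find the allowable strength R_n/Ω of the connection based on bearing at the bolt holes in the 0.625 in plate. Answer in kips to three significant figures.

Per bolt r_n = 1.2 l_c t F_u ≤ 2.4 d t F_u; upper limit = 2.4 × 1 × 0.625 × 58 = 87 kips.
Edge bolt: l_c = 2.125 − 1.125/2 = 1.562 in → 1.2 × 1.562 × 0.625 × 58 = 67.97 → r_n = 67.97 kips.
Interior bolts: l_c = 3.25 − 1.125 = 2.125 in → 1.2 × 2.125 × 0.625 × 58 = 92.44 → r_n = 87 kips.
R_n = 1 × 67.97 + 4 × 87 = 416 kips.
Allowable strength R_n/Ω = 416 / 2 = 208 kips.

208 kips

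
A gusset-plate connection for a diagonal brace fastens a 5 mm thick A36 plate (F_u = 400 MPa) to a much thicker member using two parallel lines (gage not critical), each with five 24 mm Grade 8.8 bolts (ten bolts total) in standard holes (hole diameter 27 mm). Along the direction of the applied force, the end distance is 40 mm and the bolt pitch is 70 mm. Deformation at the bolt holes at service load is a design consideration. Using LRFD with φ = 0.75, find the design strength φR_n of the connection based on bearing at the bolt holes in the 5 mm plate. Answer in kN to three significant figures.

715 kN

Per bolt r_n = 1.2 l_c t F_u ≤ 2.4 d t F_u; upper limit = 2.4 × 24 × 5 × 400 / 1000 = 115.2 kN.
Edge bolt: l_c = 40 − 27/2 = 26.5 mm → 1.2 × 26.5 × 5 × 400 / 1000 = 63.6 → r_n = 63.6 kN.
Interior bolts: l_c = 70 − 27 = 43 mm → 1.2 × 43 × 5 × 400 / 1000 = 103.2 → r_n = 103.2 kN.
R_n = 2 × 63.6 + 8 × 103.2 = 952.8 kN.
Design strength φR_n = 0.75 × 952.8 = 715 kN.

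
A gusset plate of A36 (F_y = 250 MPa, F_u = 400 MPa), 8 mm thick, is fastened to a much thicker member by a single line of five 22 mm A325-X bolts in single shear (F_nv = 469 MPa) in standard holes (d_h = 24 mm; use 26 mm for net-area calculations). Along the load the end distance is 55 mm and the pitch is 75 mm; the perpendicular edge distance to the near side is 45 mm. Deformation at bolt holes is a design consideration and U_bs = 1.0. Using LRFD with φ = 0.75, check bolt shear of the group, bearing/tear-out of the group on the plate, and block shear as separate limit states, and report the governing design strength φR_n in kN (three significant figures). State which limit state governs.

396 kN (block shear governs)

Bolt shear: A_b = π·22²/4 = 380.1 mm²; R_n = 469 × 380.1 × 5 × 1 / 1000 = 891.4 kN → 0.75 × 891.4 = 669 kN.
Bearing: edge l_c = 43, r_n = 165.1 kN; interior l_c = 51, r_n = 169 kN; R_n = 165.1 + 4·169 = 841 kN → 631 kN.
Block shear: A_gv = 2840, A_nv = 1904, A_nt = 256 mm²; R_n = min(0.6F_uA_nv, 0.6F_yA_gv) + U_bs·F_u·A_nt = 528.4 kN → 396 kN.
Block shear governs: 396 kN.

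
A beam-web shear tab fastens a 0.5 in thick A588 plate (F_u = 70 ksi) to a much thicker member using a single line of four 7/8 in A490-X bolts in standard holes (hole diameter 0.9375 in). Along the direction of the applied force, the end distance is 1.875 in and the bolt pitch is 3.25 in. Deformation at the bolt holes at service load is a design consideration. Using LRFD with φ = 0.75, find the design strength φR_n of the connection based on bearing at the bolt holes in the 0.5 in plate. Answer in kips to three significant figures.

210 kips

Per bolt r_n = 1.2 l_c t F_u ≤ 2.4 d t F_u; upper limit = 2.4 × 0.875 × 0.5 × 70 = 73.5 kips.
Edge bolt: l_c = 1.875 − 0.9375/2 = 1.406 in → 1.2 × 1.406 × 0.5 × 70 = 59.06 → r_n = 59.06 kips.
Interior bolts: l_c = 3.25 − 0.9375 = 2.312 in → 1.2 × 2.312 × 0.5 × 70 = 97.12 → r_n = 73.5 kips.
R_n = 1 × 59.06 + 3 × 73.5 = 279.6 kips.
Design strength φR_n = 0.75 × 279.6 = 210 kips.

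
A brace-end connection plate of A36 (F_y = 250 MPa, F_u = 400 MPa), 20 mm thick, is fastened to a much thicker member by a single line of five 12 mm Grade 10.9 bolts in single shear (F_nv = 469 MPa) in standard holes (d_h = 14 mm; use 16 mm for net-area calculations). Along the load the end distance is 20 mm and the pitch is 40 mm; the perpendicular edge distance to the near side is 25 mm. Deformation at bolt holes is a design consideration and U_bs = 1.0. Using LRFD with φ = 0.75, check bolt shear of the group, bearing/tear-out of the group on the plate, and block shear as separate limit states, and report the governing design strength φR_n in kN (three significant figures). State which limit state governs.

Bolt shear: A_b = π·12²/4 = 113.1 mm²; R_n = 469 × 113.1 × 5 × 1 / 1000 = 265.2 kN → 0.75 × 265.2 = 199 kN.
Bearing: edge l_c = 13, r_n = 124.8 kN; interior l_c = 26, r_n = 230.4 kN; R_n = 124.8 + 4·230.4 = 1046 kN → 785 kN.
Block shear: A_gv = 3600, A_nv = 2160, A_nt = 340 mm²; R_n = min(0.6F_uA_nv, 0.6F_yA_gv) + U_bs·F_u·A_nt = 654.4 kN → 491 kN.
Bolt shear governs: 199 kN.

199 kN (bolt shear governs)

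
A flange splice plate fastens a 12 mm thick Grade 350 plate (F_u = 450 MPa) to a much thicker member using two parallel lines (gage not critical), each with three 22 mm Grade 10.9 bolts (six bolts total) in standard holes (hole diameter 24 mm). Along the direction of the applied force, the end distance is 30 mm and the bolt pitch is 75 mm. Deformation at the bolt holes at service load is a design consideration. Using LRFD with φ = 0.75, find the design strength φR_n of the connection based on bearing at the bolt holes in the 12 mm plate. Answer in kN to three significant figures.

1030 kN

Per bolt r_n = 1.2 l_c t F_u ≤ 2.4 d t F_u; upper limit = 2.4 × 22 × 12 × 450 / 1000 = 285.1 kN.
Edge bolt: l_c = 30 − 24/2 = 18 mm → 1.2 × 18 × 12 × 450 / 1000 = 116.6 → r_n = 116.6 kN.
Interior bolts: l_c = 75 − 24 = 51 mm → 1.2 × 51 × 12 × 450 / 1000 = 330.5 → r_n = 285.1 kN.
R_n = 2 × 116.6 + 4 × 285.1 = 1374 kN.
Design strength φR_n = 0.75 × 1374 = 1030 kN.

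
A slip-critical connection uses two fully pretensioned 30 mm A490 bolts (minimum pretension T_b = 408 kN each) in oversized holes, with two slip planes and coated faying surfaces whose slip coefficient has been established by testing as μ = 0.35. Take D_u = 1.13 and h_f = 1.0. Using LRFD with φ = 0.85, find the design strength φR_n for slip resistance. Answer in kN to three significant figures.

R_n = μ · D_u · h_f · T_b · n_s · n_b = 0.35 × 1.13 × 1.0 × 408 × 2 × 2 = 645.5 kN.
Design strength φR_n = 0.85 × 645.5 = 549 kN.

549 kN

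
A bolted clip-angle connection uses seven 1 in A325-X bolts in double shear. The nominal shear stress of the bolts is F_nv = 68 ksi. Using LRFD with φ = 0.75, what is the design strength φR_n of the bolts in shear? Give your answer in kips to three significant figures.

A_b = π × 1² / 4 = 0.7854 in².
R_n = F_nv · A_b · n · n_s = 68 × 0.7854 × 7 × 2 = 747.7 kips.
Design strength φR_n = 0.75 × 747.7 = 561 kips.

561 kips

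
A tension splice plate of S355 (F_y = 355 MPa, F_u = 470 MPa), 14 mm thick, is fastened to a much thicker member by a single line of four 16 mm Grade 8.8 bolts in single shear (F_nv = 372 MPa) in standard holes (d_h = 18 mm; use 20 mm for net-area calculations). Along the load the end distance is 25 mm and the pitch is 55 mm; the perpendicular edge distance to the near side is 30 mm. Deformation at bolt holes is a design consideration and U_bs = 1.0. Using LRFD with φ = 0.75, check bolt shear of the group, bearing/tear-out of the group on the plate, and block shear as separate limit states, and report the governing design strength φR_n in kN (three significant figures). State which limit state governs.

Bolt shear: A_b = π·16²/4 = 201.1 mm²; R_n = 372 × 201.1 × 4 × 1 / 1000 = 299.2 kN → 0.75 × 299.2 = 224 kN.
Bearing: edge l_c = 16, r_n = 126.3 kN; interior l_c = 37, r_n = 252.7 kN; R_n = 126.3 + 3·252.7 = 884.4 kN → 663 kN.
Block shear: A_gv = 2660, A_nv = 1680, A_nt = 280 mm²; R_n = min(0.6F_uA_nv, 0.6F_yA_gv) + U_bs·F_u·A_nt = 605.4 kN → 454 kN.
Bolt shear governs: 224 kN.

224 kN (bolt shear governs)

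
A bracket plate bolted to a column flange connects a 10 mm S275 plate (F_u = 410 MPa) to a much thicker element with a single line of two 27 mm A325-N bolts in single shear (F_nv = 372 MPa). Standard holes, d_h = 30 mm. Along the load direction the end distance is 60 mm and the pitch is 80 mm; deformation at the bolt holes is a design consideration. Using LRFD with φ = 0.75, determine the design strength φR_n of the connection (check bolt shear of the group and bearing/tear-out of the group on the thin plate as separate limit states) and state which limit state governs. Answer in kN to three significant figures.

319 kN (bolt shear governs)

Bolt shear: A_b = π·27²/4 = 572.6 mm²; R_n = 372 × 572.6 × 2 × 1 / 1000 = 426 kN → 0.75 × 426 = 319 kN.
Bearing (1.2 l_c t F_u ≤ 2.4 d t F_u): upper limit = 2.4·27·10·410 / 1000 = 265.7 kN.
  Edge l_c = 60 − 30/2 = 45 → r_n = 221.4 kN; interior l_c = 80 − 30 = 50 → r_n = 246 kN.
  R_n,bearing = 1·221.4 + 1·246 = 467.4 kN → 0.75 × 467.4 = 351 kN.
Bolt shear governs: 319 kN.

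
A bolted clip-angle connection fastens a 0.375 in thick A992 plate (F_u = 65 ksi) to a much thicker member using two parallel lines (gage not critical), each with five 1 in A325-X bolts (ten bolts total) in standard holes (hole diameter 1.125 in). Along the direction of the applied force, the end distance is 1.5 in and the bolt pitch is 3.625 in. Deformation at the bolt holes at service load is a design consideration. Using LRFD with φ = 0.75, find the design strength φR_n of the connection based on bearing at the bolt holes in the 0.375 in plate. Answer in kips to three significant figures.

Per bolt r_n = 1.2 l_c t F_u ≤ 2.4 d t F_u; upper limit = 2.4 × 1 × 0.375 × 65 = 58.5 kips.
Edge bolt: l_c = 1.5 − 1.125/2 = 0.9375 in → 1.2 × 0.9375 × 0.375 × 65 = 27.42 → r_n = 27.42 kips.
Interior bolts: l_c = 3.625 − 1.125 = 2.5 in → 1.2 × 2.5 × 0.375 × 65 = 73.12 → r_n = 58.5 kips.
R_n = 2 × 27.42 + 8 × 58.5 = 522.8 kips.
Design strength φR_n = 0.75 × 522.8 = 392 kips.

392 kips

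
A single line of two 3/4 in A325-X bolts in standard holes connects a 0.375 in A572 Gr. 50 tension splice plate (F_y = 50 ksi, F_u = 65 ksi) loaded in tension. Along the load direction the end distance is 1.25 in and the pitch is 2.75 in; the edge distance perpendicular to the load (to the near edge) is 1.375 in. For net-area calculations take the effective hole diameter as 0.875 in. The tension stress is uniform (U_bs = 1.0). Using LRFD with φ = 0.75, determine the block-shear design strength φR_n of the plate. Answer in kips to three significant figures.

Shear plane L_v = 1.25 + 1·2.75 = 4 in; A_gv = 4 × 0.375 = 1.5 in².
A_nv = (4 − 1.5·0.875) × 0.375 = 1.008 in².
A_nt = (1.375 − 0.5·0.875) × 0.375 = 0.3516 in².
0.6 F_u A_nv = 39.3 kips; 0.6 F_y A_gv = 45 kips → shear rupture governs the shear term.
R_n = 39.3 + 1.0 × 65 × 0.3516 = 62.16 kips.
Design strength φR_n = 0.75 × 62.16 = 46.6 kips.

46.6 kips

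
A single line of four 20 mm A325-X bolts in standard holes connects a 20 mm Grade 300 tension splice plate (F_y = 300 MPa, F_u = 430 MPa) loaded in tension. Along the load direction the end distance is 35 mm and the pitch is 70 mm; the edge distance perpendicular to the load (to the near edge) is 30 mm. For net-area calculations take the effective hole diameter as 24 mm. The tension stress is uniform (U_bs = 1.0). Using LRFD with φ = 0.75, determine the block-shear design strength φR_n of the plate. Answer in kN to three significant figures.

Shear plane L_v = 35 + 3·70 = 245 mm; A_gv = 245 × 20 = 4900 mm².
A_nv = (245 − 3.5·24) × 20 = 3220 mm².
A_nt = (30 − 0.5·24) × 20 = 360 mm².
0.6 F_u A_nv = 830.8 kN; 0.6 F_y A_gv = 882 kN → shear rupture governs the shear term.
R_n = 830.8 + 1.0 × 430 × 360 / 1000 = 985.6 kN.
Design strength φR_n = 0.75 × 985.6 = 739 kN.

739 kN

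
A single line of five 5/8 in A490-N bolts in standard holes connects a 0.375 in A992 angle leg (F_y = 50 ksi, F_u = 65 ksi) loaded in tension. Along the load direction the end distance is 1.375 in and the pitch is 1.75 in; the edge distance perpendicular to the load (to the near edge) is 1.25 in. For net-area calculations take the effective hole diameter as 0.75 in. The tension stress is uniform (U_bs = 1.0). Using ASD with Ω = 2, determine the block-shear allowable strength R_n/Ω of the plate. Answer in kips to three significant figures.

Shear plane L_v = 1.375 + 4·1.75 = 8.375 in; A_gv = 8.375 × 0.375 = 3.141 in².
A_nv = (8.375 − 4.5·0.75) × 0.375 = 1.875 in².
A_nt = (1.25 − 0.5·0.75) × 0.375 = 0.3281 in².
0.6 F_u A_nv = 73.12 kips; 0.6 F_y A_gv = 94.22 kips → shear rupture governs the shear term.
R_n = 73.12 + 1.0 × 65 × 0.3281 = 94.45 kips.
Allowable strength R_n/Ω = 94.45 / 2 = 47.2 kips.

47.2 kips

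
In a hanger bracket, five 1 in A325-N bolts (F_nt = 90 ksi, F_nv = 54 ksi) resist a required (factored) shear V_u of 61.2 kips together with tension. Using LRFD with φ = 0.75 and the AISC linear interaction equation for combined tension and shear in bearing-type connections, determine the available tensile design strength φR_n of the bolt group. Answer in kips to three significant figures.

243 kips

A_b = π·1²/4 = 0.7854 in²; f_rv = 61.2 / (5 × 0.7854) = 15.58 ksi.
F'_nt = 1.3 F_nt − (F_nt / φF_nv) f_rv = 1.3·90 − (90/(0.75·54))·15.58 = 82.37 ksi, capped at F_nt → F'_nt = 82.37 ksi.
R_n = F'_nt · A_b · n = 82.37 × 0.7854 × 5 = 323.5 kips.
Design strength φR_n = 0.75 × 323.5 = 243 kips.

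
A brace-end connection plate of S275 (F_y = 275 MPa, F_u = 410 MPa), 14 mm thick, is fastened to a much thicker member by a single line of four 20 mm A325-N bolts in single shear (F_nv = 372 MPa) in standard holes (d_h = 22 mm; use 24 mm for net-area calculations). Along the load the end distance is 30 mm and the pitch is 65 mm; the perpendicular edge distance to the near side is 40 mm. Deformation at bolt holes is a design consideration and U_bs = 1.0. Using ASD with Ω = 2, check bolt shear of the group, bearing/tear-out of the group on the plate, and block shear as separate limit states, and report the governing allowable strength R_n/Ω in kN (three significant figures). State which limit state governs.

234 kN (bolt shear governs)

Bolt shear: A_b = π·20²/4 = 314.2 mm²; R_n = 372 × 314.2 × 4 × 1 / 1000 = 467.5 kN → 467.5 / 2 = 234 kN.
Bearing: edge l_c = 19, r_n = 130.9 kN; interior l_c = 43, r_n = 275.5 kN; R_n = 130.9 + 3·275.5 = 957.4 kN → 479 kN.
Block shear: A_gv = 3150, A_nv = 1974, A_nt = 392 mm²; R_n = min(0.6F_uA_nv, 0.6F_yA_gv) + U_bs·F_u·A_nt = 646.3 kN → 323 kN.
Bolt shear governs: 234 kN.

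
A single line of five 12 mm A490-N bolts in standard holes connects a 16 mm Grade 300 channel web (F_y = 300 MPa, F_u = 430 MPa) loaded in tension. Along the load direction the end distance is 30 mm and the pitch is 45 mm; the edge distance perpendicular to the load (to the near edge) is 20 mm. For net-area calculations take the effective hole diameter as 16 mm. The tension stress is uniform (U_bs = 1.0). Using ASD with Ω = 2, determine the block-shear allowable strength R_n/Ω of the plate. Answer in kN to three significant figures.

Shear plane L_v = 30 + 4·45 = 210 mm; A_gv = 210 × 16 = 3360 mm².
A_nv = (210 − 4.5·16) × 16 = 2208 mm².
A_nt = (20 − 0.5·16) × 16 = 192 mm².
0.6 F_u A_nv = 569.7 kN; 0.6 F_y A_gv = 604.8 kN → shear rupture governs the shear term.
R_n = 569.7 + 1.0 × 430 × 192 / 1000 = 652.2 kN.
Allowable strength R_n/Ω = 652.2 / 2 = 326 kN.

326 kN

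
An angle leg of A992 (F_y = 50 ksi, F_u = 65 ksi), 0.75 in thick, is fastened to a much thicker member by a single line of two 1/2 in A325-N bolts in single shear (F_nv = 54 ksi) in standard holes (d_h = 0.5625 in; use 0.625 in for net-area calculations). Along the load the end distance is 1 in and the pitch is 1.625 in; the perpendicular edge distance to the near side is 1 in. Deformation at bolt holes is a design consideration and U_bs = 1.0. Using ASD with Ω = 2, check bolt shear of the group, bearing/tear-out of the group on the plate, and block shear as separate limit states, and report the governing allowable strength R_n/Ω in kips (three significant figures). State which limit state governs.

Bolt shear: A_b = π·0.5²/4 = 0.1963 in²; R_n = 54 × 0.1963 × 2 × 1 = 21.21 kips → 21.21 / 2 = 10.6 kips.
Bearing: edge l_c = 0.7188, r_n = 42.05 kips; interior l_c = 1.062, r_n = 58.5 kips; R_n = 42.05 + 1·58.5 = 100.5 kips → 50.3 kips.
Block shear: A_gv = 1.969, A_nv = 1.266, A_nt = 0.5156 in²; R_n = min(0.6F_uA_nv, 0.6F_yA_gv) + U_bs·F_u·A_nt = 82.88 kips → 41.4 kips.
Bolt shear governs: 10.6 kips.

10.6 kips (bolt shear governs)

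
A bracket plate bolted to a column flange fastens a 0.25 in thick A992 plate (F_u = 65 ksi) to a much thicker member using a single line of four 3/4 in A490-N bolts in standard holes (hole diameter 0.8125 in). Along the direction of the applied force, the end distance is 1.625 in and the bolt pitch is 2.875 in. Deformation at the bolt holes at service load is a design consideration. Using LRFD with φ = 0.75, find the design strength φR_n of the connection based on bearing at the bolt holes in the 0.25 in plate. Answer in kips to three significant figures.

Per bolt r_n = 1.2 l_c t F_u ≤ 2.4 d t F_u; upper limit = 2.4 × 0.75 × 0.25 × 65 = 29.25 kips.
Edge bolt: l_c = 1.625 − 0.8125/2 = 1.219 in → 1.2 × 1.219 × 0.25 × 65 = 23.77 → r_n = 23.77 kips.
Interior bolts: l_c = 2.875 − 0.8125 = 2.062 in → 1.2 × 2.062 × 0.25 × 65 = 40.22 → r_n = 29.25 kips.
R_n = 1 × 23.77 + 3 × 29.25 = 111.5 kips.
Design strength φR_n = 0.75 × 111.5 = 83.6 kips.

83.6 kips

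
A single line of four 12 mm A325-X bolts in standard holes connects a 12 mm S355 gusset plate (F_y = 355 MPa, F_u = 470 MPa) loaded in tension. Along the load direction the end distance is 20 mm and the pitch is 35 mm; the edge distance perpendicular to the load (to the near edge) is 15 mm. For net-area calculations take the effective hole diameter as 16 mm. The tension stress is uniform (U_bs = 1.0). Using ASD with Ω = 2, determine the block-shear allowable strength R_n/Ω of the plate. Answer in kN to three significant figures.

Shear plane L_v = 20 + 3·35 = 125 mm; A_gv = 125 × 12 = 1500 mm².
A_nv = (125 − 3.5·16) × 12 = 828 mm².
A_nt = (15 − 0.5·16) × 12 = 84 mm².
0.6 F_u A_nv = 233.5 kN; 0.6 F_y A_gv = 319.5 kN → shear rupture governs the shear term.
R_n = 233.5 + 1.0 × 470 × 84 / 1000 = 273 kN.
Allowable strength R_n/Ω = 273 / 2 = 136 kN.

136 kN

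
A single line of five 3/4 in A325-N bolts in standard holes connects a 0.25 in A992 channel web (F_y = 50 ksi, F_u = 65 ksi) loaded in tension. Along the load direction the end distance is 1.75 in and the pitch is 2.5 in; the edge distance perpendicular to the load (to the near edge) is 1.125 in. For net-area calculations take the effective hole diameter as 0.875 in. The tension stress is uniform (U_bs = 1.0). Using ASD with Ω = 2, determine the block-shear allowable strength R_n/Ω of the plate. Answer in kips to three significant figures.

43.7 kips

Shear plane L_v = 1.75 + 4·2.5 = 11.75 in; A_gv = 11.75 × 0.25 = 2.938 in².
A_nv = (11.75 − 4.5·0.875) × 0.25 = 1.953 in².
A_nt = (1.125 − 0.5·0.875) × 0.25 = 0.1719 in².
0.6 F_u A_nv = 76.17 kips; 0.6 F_y A_gv = 88.12 kips → shear rupture governs the shear term.
R_n = 76.17 + 1.0 × 65 × 0.1719 = 87.34 kips.
Allowable strength R_n/Ω = 87.34 / 2 = 43.7 kips.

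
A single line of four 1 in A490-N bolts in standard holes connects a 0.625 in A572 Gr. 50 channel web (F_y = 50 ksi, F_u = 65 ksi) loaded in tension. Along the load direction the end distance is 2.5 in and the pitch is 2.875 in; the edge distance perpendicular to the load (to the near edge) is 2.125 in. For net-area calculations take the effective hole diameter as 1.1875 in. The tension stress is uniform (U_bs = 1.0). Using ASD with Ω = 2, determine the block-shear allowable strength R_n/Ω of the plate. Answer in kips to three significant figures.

Shear plane L_v = 2.5 + 3·2.875 = 11.12 in; A_gv = 11.12 × 0.625 = 6.953 in².
A_nv = (11.12 − 3.5·1.1875) × 0.625 = 4.355 in².
A_nt = (2.125 − 0.5·1.1875) × 0.625 = 0.957 in².
0.6 F_u A_nv = 169.9 kips; 0.6 F_y A_gv = 208.6 kips → shear rupture governs the shear term.
R_n = 169.9 + 1.0 × 65 × 0.957 = 232.1 kips.
Allowable strength R_n/Ω = 232.1 / 2 = 116 kips.

116 kips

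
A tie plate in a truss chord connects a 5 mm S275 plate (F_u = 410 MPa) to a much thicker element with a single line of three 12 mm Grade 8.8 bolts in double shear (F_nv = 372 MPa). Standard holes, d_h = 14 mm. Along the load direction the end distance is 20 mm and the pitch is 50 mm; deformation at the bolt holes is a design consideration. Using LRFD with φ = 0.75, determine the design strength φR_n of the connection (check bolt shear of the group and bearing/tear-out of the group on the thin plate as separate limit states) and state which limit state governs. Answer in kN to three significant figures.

Bolt shear: A_b = π·12²/4 = 113.1 mm²; R_n = 372 × 113.1 × 3 × 2 / 1000 = 252.4 kN → 0.75 × 252.4 = 189 kN.
Bearing (1.2 l_c t F_u ≤ 2.4 d t F_u): upper limit = 2.4·12·5·410 / 1000 = 59.04 kN.
  Edge l_c = 20 − 14/2 = 13 → r_n = 31.98 kN; interior l_c = 50 − 14 = 36 → r_n = 59.04 kN.
  R_n,bearing = 1·31.98 + 2·59.04 = 150.1 kN → 0.75 × 150.1 = 113 kN.
Bearing governs: 113 kN.

113 kN (bearing governs)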